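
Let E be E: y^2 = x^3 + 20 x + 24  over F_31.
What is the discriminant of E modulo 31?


4 a^3 + 27 b^2 = 4*20^3 + 27*24^2 = 32000 + 15552 = 47552
Delta = -16 * (47552) = -760832
Delta mod 31 = 1

Delta = 1 (mod 31)


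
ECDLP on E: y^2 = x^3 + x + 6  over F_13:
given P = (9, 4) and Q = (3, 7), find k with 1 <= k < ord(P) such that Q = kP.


Enumerate multiples of P until we hit Q = (3, 7):
  1P = (9, 4)
  2P = (12, 2)
  3P = (4, 10)
  4P = (3, 7)
Match found at i = 4.

k = 4


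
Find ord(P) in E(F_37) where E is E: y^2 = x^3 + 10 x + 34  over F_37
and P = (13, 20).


Compute successive multiples of P until we hit O:
  1P = (13, 20)
  2P = (7, 15)
  3P = (29, 16)
  4P = (2, 5)
  5P = (26, 6)
  6P = (32, 9)
  7P = (32, 28)
  8P = (26, 31)
  ... (continuing to 13P)
  13P = O

ord(P) = 13


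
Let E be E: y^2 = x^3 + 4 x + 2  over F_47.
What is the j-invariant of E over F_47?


Delta = -16(4 a^3 + 27 b^2) mod 47 = 4
-1728 * (4 a)^3 = -1728 * (4*4)^3 mod 47 = 30
j = 30 * 4^(-1) mod 47 = 31

j = 31 (mod 47)


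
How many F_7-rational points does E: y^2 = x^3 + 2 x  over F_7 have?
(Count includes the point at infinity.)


For each x in F_7, count y with y^2 = x^3 + 2 x + 0 mod 7:
  x = 0: RHS = 0, y in [0]  -> 1 point(s)
  x = 4: RHS = 2, y in [3, 4]  -> 2 point(s)
  x = 5: RHS = 2, y in [3, 4]  -> 2 point(s)
  x = 6: RHS = 4, y in [2, 5]  -> 2 point(s)
Affine points: 7. Add the point at infinity: total = 8.

#E(F_7) = 8


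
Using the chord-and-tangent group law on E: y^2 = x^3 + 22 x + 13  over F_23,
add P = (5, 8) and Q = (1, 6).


P != Q, so use the chord formula.
s = (y2 - y1) / (x2 - x1) = (21) / (19) mod 23 = 12
x3 = s^2 - x1 - x2 mod 23 = 12^2 - 5 - 1 = 0
y3 = s (x1 - x3) - y1 mod 23 = 12 * (5 - 0) - 8 = 6

P + Q = (0, 6)


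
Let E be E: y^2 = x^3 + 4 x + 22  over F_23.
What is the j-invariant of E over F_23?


Delta = -16(4 a^3 + 27 b^2) mod 23 = 3
-1728 * (4 a)^3 = -1728 * (4*4)^3 mod 23 = 17
j = 17 * 3^(-1) mod 23 = 21

j = 21 (mod 23)


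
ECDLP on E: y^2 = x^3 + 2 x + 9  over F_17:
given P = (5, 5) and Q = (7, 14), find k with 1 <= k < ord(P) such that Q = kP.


Enumerate multiples of P until we hit Q = (7, 14):
  1P = (5, 5)
  2P = (9, 5)
  3P = (3, 12)
  4P = (0, 3)
  5P = (4, 9)
  6P = (7, 3)
  7P = (6, 13)
  8P = (2, 2)
  9P = (11, 6)
  10P = (10, 14)
  11P = (10, 3)
  12P = (11, 11)
  13P = (2, 15)
  14P = (6, 4)
  15P = (7, 14)
Match found at i = 15.

k = 15


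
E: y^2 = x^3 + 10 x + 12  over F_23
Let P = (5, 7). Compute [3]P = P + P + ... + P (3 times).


k = 3 = 11_2 (binary, LSB first: 11)
Double-and-add from P = (5, 7):
  bit 0 = 1: acc = O + (5, 7) = (5, 7)
  bit 1 = 1: acc = (5, 7) + (19, 0) = (5, 16)

3P = (5, 16)


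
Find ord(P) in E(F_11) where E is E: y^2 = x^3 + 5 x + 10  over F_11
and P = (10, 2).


Compute successive multiples of P until we hit O:
  1P = (10, 2)
  2P = (6, 6)
  3P = (7, 6)
  4P = (8, 10)
  5P = (9, 5)
  6P = (1, 4)
  7P = (1, 7)
  8P = (9, 6)
  ... (continuing to 13P)
  13P = O

ord(P) = 13


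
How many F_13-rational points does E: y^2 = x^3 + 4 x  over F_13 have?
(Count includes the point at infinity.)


For each x in F_13, count y with y^2 = x^3 + 4 x + 0 mod 13:
  x = 0: RHS = 0, y in [0]  -> 1 point(s)
  x = 2: RHS = 3, y in [4, 9]  -> 2 point(s)
  x = 3: RHS = 0, y in [0]  -> 1 point(s)
  x = 10: RHS = 0, y in [0]  -> 1 point(s)
  x = 11: RHS = 10, y in [6, 7]  -> 2 point(s)
Affine points: 7. Add the point at infinity: total = 8.

#E(F_13) = 8


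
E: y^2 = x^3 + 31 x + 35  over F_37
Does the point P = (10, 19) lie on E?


Check whether y^2 = x^3 + 31 x + 35 (mod 37) for (x, y) = (10, 19).
LHS: y^2 = 19^2 mod 37 = 28
RHS: x^3 + 31 x + 35 = 10^3 + 31*10 + 35 mod 37 = 13
LHS != RHS

No, not on the curve


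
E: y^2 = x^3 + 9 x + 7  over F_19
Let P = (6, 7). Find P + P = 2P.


Doubling: s = (3 x1^2 + a) / (2 y1)
s = (3*6^2 + 9) / (2*7) mod 19 = 7
x3 = s^2 - 2 x1 mod 19 = 7^2 - 2*6 = 18
y3 = s (x1 - x3) - y1 mod 19 = 7 * (6 - 18) - 7 = 4

2P = (18, 4)


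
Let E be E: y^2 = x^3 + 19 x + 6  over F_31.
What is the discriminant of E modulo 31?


4 a^3 + 27 b^2 = 4*19^3 + 27*6^2 = 27436 + 972 = 28408
Delta = -16 * (28408) = -454528
Delta mod 31 = 25

Delta = 25 (mod 31)


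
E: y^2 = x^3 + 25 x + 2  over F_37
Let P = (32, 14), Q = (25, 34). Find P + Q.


P != Q, so use the chord formula.
s = (y2 - y1) / (x2 - x1) = (20) / (30) mod 37 = 13
x3 = s^2 - x1 - x2 mod 37 = 13^2 - 32 - 25 = 1
y3 = s (x1 - x3) - y1 mod 37 = 13 * (32 - 1) - 14 = 19

P + Q = (1, 19)


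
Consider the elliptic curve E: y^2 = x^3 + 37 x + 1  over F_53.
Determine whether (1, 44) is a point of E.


Check whether y^2 = x^3 + 37 x + 1 (mod 53) for (x, y) = (1, 44).
LHS: y^2 = 44^2 mod 53 = 28
RHS: x^3 + 37 x + 1 = 1^3 + 37*1 + 1 mod 53 = 39
LHS != RHS

No, not on the curve


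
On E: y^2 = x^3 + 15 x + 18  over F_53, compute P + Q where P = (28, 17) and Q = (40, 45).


P != Q, so use the chord formula.
s = (y2 - y1) / (x2 - x1) = (28) / (12) mod 53 = 20
x3 = s^2 - x1 - x2 mod 53 = 20^2 - 28 - 40 = 14
y3 = s (x1 - x3) - y1 mod 53 = 20 * (28 - 14) - 17 = 51

P + Q = (14, 51)


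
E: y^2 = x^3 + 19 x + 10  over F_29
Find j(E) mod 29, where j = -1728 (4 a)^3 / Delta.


Delta = -16(4 a^3 + 27 b^2) mod 29 = 7
-1728 * (4 a)^3 = -1728 * (4*19)^3 mod 29 = 7
j = 7 * 7^(-1) mod 29 = 1

j = 1 (mod 29)


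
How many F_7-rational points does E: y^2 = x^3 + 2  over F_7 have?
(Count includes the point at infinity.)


For each x in F_7, count y with y^2 = x^3 + 0 x + 2 mod 7:
  x = 0: RHS = 2, y in [3, 4]  -> 2 point(s)
  x = 3: RHS = 1, y in [1, 6]  -> 2 point(s)
  x = 5: RHS = 1, y in [1, 6]  -> 2 point(s)
  x = 6: RHS = 1, y in [1, 6]  -> 2 point(s)
Affine points: 8. Add the point at infinity: total = 9.

#E(F_7) = 9


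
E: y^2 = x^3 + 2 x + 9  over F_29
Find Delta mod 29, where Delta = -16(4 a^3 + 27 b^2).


4 a^3 + 27 b^2 = 4*2^3 + 27*9^2 = 32 + 2187 = 2219
Delta = -16 * (2219) = -35504
Delta mod 29 = 21

Delta = 21 (mod 29)


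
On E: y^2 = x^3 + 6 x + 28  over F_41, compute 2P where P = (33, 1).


Doubling: s = (3 x1^2 + a) / (2 y1)
s = (3*33^2 + 6) / (2*1) mod 41 = 17
x3 = s^2 - 2 x1 mod 41 = 17^2 - 2*33 = 18
y3 = s (x1 - x3) - y1 mod 41 = 17 * (33 - 18) - 1 = 8

2P = (18, 8)


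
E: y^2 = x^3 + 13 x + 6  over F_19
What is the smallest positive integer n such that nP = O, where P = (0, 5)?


Compute successive multiples of P until we hit O:
  1P = (0, 5)
  2P = (11, 13)
  3P = (9, 4)
  4P = (14, 5)
  5P = (5, 14)
  6P = (18, 12)
  7P = (12, 3)
  8P = (16, 4)
  ... (continuing to 23P)
  23P = O

ord(P) = 23


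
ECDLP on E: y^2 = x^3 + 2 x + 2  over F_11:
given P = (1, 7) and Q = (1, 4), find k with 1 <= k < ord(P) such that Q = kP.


Enumerate multiples of P until we hit Q = (1, 4):
  1P = (1, 7)
  2P = (2, 6)
  3P = (9, 1)
  4P = (5, 7)
  5P = (5, 4)
  6P = (9, 10)
  7P = (2, 5)
  8P = (1, 4)
Match found at i = 8.

k = 8


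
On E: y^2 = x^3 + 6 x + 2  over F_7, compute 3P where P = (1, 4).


k = 3 = 11_2 (binary, LSB first: 11)
Double-and-add from P = (1, 4):
  bit 0 = 1: acc = O + (1, 4) = (1, 4)
  bit 1 = 1: acc = (1, 4) + (2, 1) = (6, 4)

3P = (6, 4)


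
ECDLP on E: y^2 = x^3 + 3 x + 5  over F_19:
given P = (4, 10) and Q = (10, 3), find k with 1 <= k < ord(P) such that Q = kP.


Enumerate multiples of P until we hit Q = (10, 3):
  1P = (4, 10)
  2P = (9, 1)
  3P = (10, 16)
  4P = (6, 7)
  5P = (16, 8)
  6P = (8, 16)
  7P = (14, 13)
  8P = (18, 1)
  9P = (1, 3)
  10P = (11, 18)
  11P = (15, 10)
  12P = (0, 9)
  13P = (2, 0)
  14P = (0, 10)
  15P = (15, 9)
  16P = (11, 1)
  17P = (1, 16)
  18P = (18, 18)
  19P = (14, 6)
  20P = (8, 3)
  21P = (16, 11)
  22P = (6, 12)
  23P = (10, 3)
Match found at i = 23.

k = 23


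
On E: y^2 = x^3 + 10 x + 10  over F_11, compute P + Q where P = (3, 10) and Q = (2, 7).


P != Q, so use the chord formula.
s = (y2 - y1) / (x2 - x1) = (8) / (10) mod 11 = 3
x3 = s^2 - x1 - x2 mod 11 = 3^2 - 3 - 2 = 4
y3 = s (x1 - x3) - y1 mod 11 = 3 * (3 - 4) - 10 = 9

P + Q = (4, 9)


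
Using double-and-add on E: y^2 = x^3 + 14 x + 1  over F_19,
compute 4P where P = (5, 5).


k = 4 = 100_2 (binary, LSB first: 001)
Double-and-add from P = (5, 5):
  bit 0 = 0: acc unchanged = O
  bit 1 = 0: acc unchanged = O
  bit 2 = 1: acc = O + (4, 11) = (4, 11)

4P = (4, 11)


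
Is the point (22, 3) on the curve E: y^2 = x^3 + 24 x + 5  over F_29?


Check whether y^2 = x^3 + 24 x + 5 (mod 29) for (x, y) = (22, 3).
LHS: y^2 = 3^2 mod 29 = 9
RHS: x^3 + 24 x + 5 = 22^3 + 24*22 + 5 mod 29 = 16
LHS != RHS

No, not on the curve


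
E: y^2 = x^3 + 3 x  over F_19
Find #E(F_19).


For each x in F_19, count y with y^2 = x^3 + 3 x + 0 mod 19:
  x = 0: RHS = 0, y in [0]  -> 1 point(s)
  x = 1: RHS = 4, y in [2, 17]  -> 2 point(s)
  x = 3: RHS = 17, y in [6, 13]  -> 2 point(s)
  x = 4: RHS = 0, y in [0]  -> 1 point(s)
  x = 5: RHS = 7, y in [8, 11]  -> 2 point(s)
  x = 6: RHS = 6, y in [5, 14]  -> 2 point(s)
  x = 8: RHS = 4, y in [2, 17]  -> 2 point(s)
  x = 10: RHS = 4, y in [2, 17]  -> 2 point(s)
  x = 12: RHS = 16, y in [4, 15]  -> 2 point(s)
  x = 15: RHS = 0, y in [0]  -> 1 point(s)
  x = 17: RHS = 5, y in [9, 10]  -> 2 point(s)
Affine points: 19. Add the point at infinity: total = 20.

#E(F_19) = 20


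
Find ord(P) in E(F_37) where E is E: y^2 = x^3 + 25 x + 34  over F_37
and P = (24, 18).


Compute successive multiples of P until we hit O:
  1P = (24, 18)
  2P = (0, 16)
  3P = (22, 13)
  4P = (25, 35)
  5P = (18, 10)
  6P = (5, 32)
  7P = (15, 26)
  8P = (23, 14)
  ... (continuing to 43P)
  43P = O

ord(P) = 43


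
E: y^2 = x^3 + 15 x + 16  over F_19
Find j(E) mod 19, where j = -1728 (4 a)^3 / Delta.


Delta = -16(4 a^3 + 27 b^2) mod 19 = 18
-1728 * (4 a)^3 = -1728 * (4*15)^3 mod 19 = 8
j = 8 * 18^(-1) mod 19 = 11

j = 11 (mod 19)


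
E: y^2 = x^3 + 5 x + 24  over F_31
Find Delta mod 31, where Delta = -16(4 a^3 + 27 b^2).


4 a^3 + 27 b^2 = 4*5^3 + 27*24^2 = 500 + 15552 = 16052
Delta = -16 * (16052) = -256832
Delta mod 31 = 3

Delta = 3 (mod 31)


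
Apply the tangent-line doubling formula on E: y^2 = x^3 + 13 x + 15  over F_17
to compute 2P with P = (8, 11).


Doubling: s = (3 x1^2 + a) / (2 y1)
s = (3*8^2 + 13) / (2*11) mod 17 = 7
x3 = s^2 - 2 x1 mod 17 = 7^2 - 2*8 = 16
y3 = s (x1 - x3) - y1 mod 17 = 7 * (8 - 16) - 11 = 1

2P = (16, 1)


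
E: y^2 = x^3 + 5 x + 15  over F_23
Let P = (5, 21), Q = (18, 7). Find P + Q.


P != Q, so use the chord formula.
s = (y2 - y1) / (x2 - x1) = (9) / (13) mod 23 = 6
x3 = s^2 - x1 - x2 mod 23 = 6^2 - 5 - 18 = 13
y3 = s (x1 - x3) - y1 mod 23 = 6 * (5 - 13) - 21 = 0

P + Q = (13, 0)


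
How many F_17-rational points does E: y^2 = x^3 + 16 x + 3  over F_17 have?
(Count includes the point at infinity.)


For each x in F_17, count y with y^2 = x^3 + 16 x + 3 mod 17:
  x = 2: RHS = 9, y in [3, 14]  -> 2 point(s)
  x = 5: RHS = 4, y in [2, 15]  -> 2 point(s)
  x = 6: RHS = 9, y in [3, 14]  -> 2 point(s)
  x = 7: RHS = 16, y in [4, 13]  -> 2 point(s)
  x = 9: RHS = 9, y in [3, 14]  -> 2 point(s)
  x = 12: RHS = 2, y in [6, 11]  -> 2 point(s)
  x = 14: RHS = 13, y in [8, 9]  -> 2 point(s)
Affine points: 14. Add the point at infinity: total = 15.

#E(F_17) = 15


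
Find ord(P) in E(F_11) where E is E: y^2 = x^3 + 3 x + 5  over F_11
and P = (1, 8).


Compute successive multiples of P until we hit O:
  1P = (1, 8)
  2P = (10, 1)
  3P = (4, 9)
  4P = (0, 7)
  5P = (0, 4)
  6P = (4, 2)
  7P = (10, 10)
  8P = (1, 3)
  ... (continuing to 9P)
  9P = O

ord(P) = 9


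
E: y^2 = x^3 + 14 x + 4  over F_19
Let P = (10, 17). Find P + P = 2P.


Doubling: s = (3 x1^2 + a) / (2 y1)
s = (3*10^2 + 14) / (2*17) mod 19 = 7
x3 = s^2 - 2 x1 mod 19 = 7^2 - 2*10 = 10
y3 = s (x1 - x3) - y1 mod 19 = 7 * (10 - 10) - 17 = 2

2P = (10, 2)


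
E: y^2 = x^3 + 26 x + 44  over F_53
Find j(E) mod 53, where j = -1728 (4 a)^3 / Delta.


Delta = -16(4 a^3 + 27 b^2) mod 53 = 49
-1728 * (4 a)^3 = -1728 * (4*26)^3 mod 53 = 44
j = 44 * 49^(-1) mod 53 = 42

j = 42 (mod 53)


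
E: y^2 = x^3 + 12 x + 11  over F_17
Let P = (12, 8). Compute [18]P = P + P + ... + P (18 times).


k = 18 = 10010_2 (binary, LSB first: 01001)
Double-and-add from P = (12, 8):
  bit 0 = 0: acc unchanged = O
  bit 1 = 1: acc = O + (14, 13) = (14, 13)
  bit 2 = 0: acc unchanged = (14, 13)
  bit 3 = 0: acc unchanged = (14, 13)
  bit 4 = 1: acc = (14, 13) + (7, 8) = (9, 10)

18P = (9, 10)


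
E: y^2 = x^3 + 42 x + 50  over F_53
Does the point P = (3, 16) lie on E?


Check whether y^2 = x^3 + 42 x + 50 (mod 53) for (x, y) = (3, 16).
LHS: y^2 = 16^2 mod 53 = 44
RHS: x^3 + 42 x + 50 = 3^3 + 42*3 + 50 mod 53 = 44
LHS = RHS

Yes, on the curve


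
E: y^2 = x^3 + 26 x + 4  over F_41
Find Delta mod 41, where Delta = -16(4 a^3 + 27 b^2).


4 a^3 + 27 b^2 = 4*26^3 + 27*4^2 = 70304 + 432 = 70736
Delta = -16 * (70736) = -1131776
Delta mod 41 = 29

Delta = 29 (mod 41)


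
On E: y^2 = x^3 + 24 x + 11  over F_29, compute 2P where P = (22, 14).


Doubling: s = (3 x1^2 + a) / (2 y1)
s = (3*22^2 + 24) / (2*14) mod 29 = 3
x3 = s^2 - 2 x1 mod 29 = 3^2 - 2*22 = 23
y3 = s (x1 - x3) - y1 mod 29 = 3 * (22 - 23) - 14 = 12

2P = (23, 12)


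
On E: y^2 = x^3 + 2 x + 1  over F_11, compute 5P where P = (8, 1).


k = 5 = 101_2 (binary, LSB first: 101)
Double-and-add from P = (8, 1):
  bit 0 = 1: acc = O + (8, 1) = (8, 1)
  bit 1 = 0: acc unchanged = (8, 1)
  bit 2 = 1: acc = (8, 1) + (3, 1) = (0, 10)

5P = (0, 10)


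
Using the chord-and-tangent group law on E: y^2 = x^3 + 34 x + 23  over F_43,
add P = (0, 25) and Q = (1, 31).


P != Q, so use the chord formula.
s = (y2 - y1) / (x2 - x1) = (6) / (1) mod 43 = 6
x3 = s^2 - x1 - x2 mod 43 = 6^2 - 0 - 1 = 35
y3 = s (x1 - x3) - y1 mod 43 = 6 * (0 - 35) - 25 = 23

P + Q = (35, 23)


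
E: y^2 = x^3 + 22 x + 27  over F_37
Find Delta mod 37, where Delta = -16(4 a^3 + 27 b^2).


4 a^3 + 27 b^2 = 4*22^3 + 27*27^2 = 42592 + 19683 = 62275
Delta = -16 * (62275) = -996400
Delta mod 37 = 10

Delta = 10 (mod 37)


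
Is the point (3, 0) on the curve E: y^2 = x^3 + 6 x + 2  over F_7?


Check whether y^2 = x^3 + 6 x + 2 (mod 7) for (x, y) = (3, 0).
LHS: y^2 = 0^2 mod 7 = 0
RHS: x^3 + 6 x + 2 = 3^3 + 6*3 + 2 mod 7 = 5
LHS != RHS

No, not on the curve


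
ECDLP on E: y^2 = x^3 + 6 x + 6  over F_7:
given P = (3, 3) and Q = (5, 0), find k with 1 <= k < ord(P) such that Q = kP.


Enumerate multiples of P until we hit Q = (5, 0):
  1P = (3, 3)
  2P = (5, 0)
Match found at i = 2.

k = 2


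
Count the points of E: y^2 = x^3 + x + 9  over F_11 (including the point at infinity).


For each x in F_11, count y with y^2 = x^3 + 1 x + 9 mod 11:
  x = 0: RHS = 9, y in [3, 8]  -> 2 point(s)
  x = 1: RHS = 0, y in [0]  -> 1 point(s)
  x = 4: RHS = 0, y in [0]  -> 1 point(s)
  x = 6: RHS = 0, y in [0]  -> 1 point(s)
  x = 8: RHS = 1, y in [1, 10]  -> 2 point(s)
Affine points: 7. Add the point at infinity: total = 8.

#E(F_11) = 8


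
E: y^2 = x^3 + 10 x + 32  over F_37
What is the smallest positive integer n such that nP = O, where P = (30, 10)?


Compute successive multiples of P until we hit O:
  1P = (30, 10)
  2P = (13, 18)
  3P = (6, 7)
  4P = (12, 20)
  5P = (25, 16)
  6P = (16, 25)
  7P = (35, 35)
  8P = (34, 7)
  ... (continuing to 19P)
  19P = O

ord(P) = 19


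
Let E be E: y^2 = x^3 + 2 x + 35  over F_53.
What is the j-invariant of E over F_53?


Delta = -16(4 a^3 + 27 b^2) mod 53 = 23
-1728 * (4 a)^3 = -1728 * (4*2)^3 mod 53 = 46
j = 46 * 23^(-1) mod 53 = 2

j = 2 (mod 53)


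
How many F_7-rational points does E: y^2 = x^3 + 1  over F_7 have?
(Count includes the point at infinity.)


For each x in F_7, count y with y^2 = x^3 + 0 x + 1 mod 7:
  x = 0: RHS = 1, y in [1, 6]  -> 2 point(s)
  x = 1: RHS = 2, y in [3, 4]  -> 2 point(s)
  x = 2: RHS = 2, y in [3, 4]  -> 2 point(s)
  x = 3: RHS = 0, y in [0]  -> 1 point(s)
  x = 4: RHS = 2, y in [3, 4]  -> 2 point(s)
  x = 5: RHS = 0, y in [0]  -> 1 point(s)
  x = 6: RHS = 0, y in [0]  -> 1 point(s)
Affine points: 11. Add the point at infinity: total = 12.

#E(F_7) = 12


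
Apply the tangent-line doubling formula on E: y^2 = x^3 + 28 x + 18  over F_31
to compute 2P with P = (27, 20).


Doubling: s = (3 x1^2 + a) / (2 y1)
s = (3*27^2 + 28) / (2*20) mod 31 = 5
x3 = s^2 - 2 x1 mod 31 = 5^2 - 2*27 = 2
y3 = s (x1 - x3) - y1 mod 31 = 5 * (27 - 2) - 20 = 12

2P = (2, 12)


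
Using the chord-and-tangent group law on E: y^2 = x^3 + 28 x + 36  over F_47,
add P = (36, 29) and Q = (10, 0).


P != Q, so use the chord formula.
s = (y2 - y1) / (x2 - x1) = (18) / (21) mod 47 = 21
x3 = s^2 - x1 - x2 mod 47 = 21^2 - 36 - 10 = 19
y3 = s (x1 - x3) - y1 mod 47 = 21 * (36 - 19) - 29 = 46

P + Q = (19, 46)


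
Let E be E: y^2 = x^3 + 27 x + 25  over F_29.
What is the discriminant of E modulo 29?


4 a^3 + 27 b^2 = 4*27^3 + 27*25^2 = 78732 + 16875 = 95607
Delta = -16 * (95607) = -1529712
Delta mod 29 = 9

Delta = 9 (mod 29)


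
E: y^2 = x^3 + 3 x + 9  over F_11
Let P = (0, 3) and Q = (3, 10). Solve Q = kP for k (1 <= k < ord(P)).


Enumerate multiples of P until we hit Q = (3, 10):
  1P = (0, 3)
  2P = (3, 1)
  3P = (6, 1)
  4P = (10, 4)
  5P = (2, 10)
  6P = (2, 1)
  7P = (10, 7)
  8P = (6, 10)
  9P = (3, 10)
Match found at i = 9.

k = 9


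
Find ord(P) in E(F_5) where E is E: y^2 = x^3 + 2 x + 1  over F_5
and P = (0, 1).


Compute successive multiples of P until we hit O:
  1P = (0, 1)
  2P = (1, 3)
  3P = (3, 3)
  4P = (3, 2)
  5P = (1, 2)
  6P = (0, 4)
  7P = O

ord(P) = 7


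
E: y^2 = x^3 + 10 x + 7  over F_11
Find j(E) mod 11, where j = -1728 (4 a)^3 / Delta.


Delta = -16(4 a^3 + 27 b^2) mod 11 = 5
-1728 * (4 a)^3 = -1728 * (4*10)^3 mod 11 = 9
j = 9 * 5^(-1) mod 11 = 4

j = 4 (mod 11)


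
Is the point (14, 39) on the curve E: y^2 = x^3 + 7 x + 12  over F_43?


Check whether y^2 = x^3 + 7 x + 12 (mod 43) for (x, y) = (14, 39).
LHS: y^2 = 39^2 mod 43 = 16
RHS: x^3 + 7 x + 12 = 14^3 + 7*14 + 12 mod 43 = 16
LHS = RHS

Yes, on the curve


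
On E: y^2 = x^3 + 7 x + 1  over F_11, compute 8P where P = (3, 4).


k = 8 = 1000_2 (binary, LSB first: 0001)
Double-and-add from P = (3, 4):
  bit 0 = 0: acc unchanged = O
  bit 1 = 0: acc unchanged = O
  bit 2 = 0: acc unchanged = O
  bit 3 = 1: acc = O + (4, 7) = (4, 7)

8P = (4, 7)


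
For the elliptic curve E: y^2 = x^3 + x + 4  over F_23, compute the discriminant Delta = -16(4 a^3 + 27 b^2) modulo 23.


4 a^3 + 27 b^2 = 4*1^3 + 27*4^2 = 4 + 432 = 436
Delta = -16 * (436) = -6976
Delta mod 23 = 16

Delta = 16 (mod 23)


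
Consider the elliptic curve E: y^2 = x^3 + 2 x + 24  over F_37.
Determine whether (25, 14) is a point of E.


Check whether y^2 = x^3 + 2 x + 24 (mod 37) for (x, y) = (25, 14).
LHS: y^2 = 14^2 mod 37 = 11
RHS: x^3 + 2 x + 24 = 25^3 + 2*25 + 24 mod 37 = 11
LHS = RHS

Yes, on the curve


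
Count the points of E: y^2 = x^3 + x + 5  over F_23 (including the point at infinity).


For each x in F_23, count y with y^2 = x^3 + 1 x + 5 mod 23:
  x = 3: RHS = 12, y in [9, 14]  -> 2 point(s)
  x = 4: RHS = 4, y in [2, 21]  -> 2 point(s)
  x = 10: RHS = 3, y in [7, 16]  -> 2 point(s)
  x = 11: RHS = 13, y in [6, 17]  -> 2 point(s)
  x = 14: RHS = 3, y in [7, 16]  -> 2 point(s)
  x = 16: RHS = 0, y in [0]  -> 1 point(s)
  x = 17: RHS = 13, y in [6, 17]  -> 2 point(s)
  x = 18: RHS = 13, y in [6, 17]  -> 2 point(s)
  x = 19: RHS = 6, y in [11, 12]  -> 2 point(s)
  x = 21: RHS = 18, y in [8, 15]  -> 2 point(s)
  x = 22: RHS = 3, y in [7, 16]  -> 2 point(s)
Affine points: 21. Add the point at infinity: total = 22.

#E(F_23) = 22


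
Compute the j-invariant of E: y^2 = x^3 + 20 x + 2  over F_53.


Delta = -16(4 a^3 + 27 b^2) mod 53 = 1
-1728 * (4 a)^3 = -1728 * (4*20)^3 mod 53 = 49
j = 49 * 1^(-1) mod 53 = 49

j = 49 (mod 53)


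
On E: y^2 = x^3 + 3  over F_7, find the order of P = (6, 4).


Compute successive multiples of P until we hit O:
  1P = (6, 4)
  2P = (4, 2)
  3P = (5, 4)
  4P = (3, 3)
  5P = (2, 2)
  6P = (1, 2)
  7P = (1, 5)
  8P = (2, 5)
  ... (continuing to 13P)
  13P = O

ord(P) = 13


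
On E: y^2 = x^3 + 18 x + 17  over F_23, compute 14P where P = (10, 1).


k = 14 = 1110_2 (binary, LSB first: 0111)
Double-and-add from P = (10, 1):
  bit 0 = 0: acc unchanged = O
  bit 1 = 1: acc = O + (7, 16) = (7, 16)
  bit 2 = 1: acc = (7, 16) + (18, 20) = (16, 10)
  bit 3 = 1: acc = (16, 10) + (3, 12) = (16, 13)

14P = (16, 13)


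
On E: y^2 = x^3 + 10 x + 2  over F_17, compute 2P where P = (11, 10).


Doubling: s = (3 x1^2 + a) / (2 y1)
s = (3*11^2 + 10) / (2*10) mod 17 = 11
x3 = s^2 - 2 x1 mod 17 = 11^2 - 2*11 = 14
y3 = s (x1 - x3) - y1 mod 17 = 11 * (11 - 14) - 10 = 8

2P = (14, 8)


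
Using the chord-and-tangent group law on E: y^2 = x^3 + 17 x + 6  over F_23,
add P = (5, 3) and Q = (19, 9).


P != Q, so use the chord formula.
s = (y2 - y1) / (x2 - x1) = (6) / (14) mod 23 = 7
x3 = s^2 - x1 - x2 mod 23 = 7^2 - 5 - 19 = 2
y3 = s (x1 - x3) - y1 mod 23 = 7 * (5 - 2) - 3 = 18

P + Q = (2, 18)


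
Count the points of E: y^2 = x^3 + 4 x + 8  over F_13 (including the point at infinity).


For each x in F_13, count y with y^2 = x^3 + 4 x + 8 mod 13:
  x = 1: RHS = 0, y in [0]  -> 1 point(s)
  x = 4: RHS = 10, y in [6, 7]  -> 2 point(s)
  x = 5: RHS = 10, y in [6, 7]  -> 2 point(s)
  x = 6: RHS = 1, y in [1, 12]  -> 2 point(s)
  x = 12: RHS = 3, y in [4, 9]  -> 2 point(s)
Affine points: 9. Add the point at infinity: total = 10.

#E(F_13) = 10


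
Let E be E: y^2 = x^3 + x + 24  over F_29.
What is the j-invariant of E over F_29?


Delta = -16(4 a^3 + 27 b^2) mod 29 = 11
-1728 * (4 a)^3 = -1728 * (4*1)^3 mod 29 = 14
j = 14 * 11^(-1) mod 29 = 25

j = 25 (mod 29)


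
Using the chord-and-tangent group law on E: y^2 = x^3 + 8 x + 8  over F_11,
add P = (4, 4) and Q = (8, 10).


P != Q, so use the chord formula.
s = (y2 - y1) / (x2 - x1) = (6) / (4) mod 11 = 7
x3 = s^2 - x1 - x2 mod 11 = 7^2 - 4 - 8 = 4
y3 = s (x1 - x3) - y1 mod 11 = 7 * (4 - 4) - 4 = 7

P + Q = (4, 7)


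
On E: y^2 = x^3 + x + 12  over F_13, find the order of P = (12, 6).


Compute successive multiples of P until we hit O:
  1P = (12, 6)
  2P = (5, 5)
  3P = (0, 5)
  4P = (2, 10)
  5P = (8, 8)
  6P = (3, 9)
  7P = (1, 12)
  8P = (9, 3)
  ... (continuing to 18P)
  18P = O

ord(P) = 18


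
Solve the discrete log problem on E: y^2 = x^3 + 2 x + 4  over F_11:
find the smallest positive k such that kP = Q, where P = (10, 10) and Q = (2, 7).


Enumerate multiples of P until we hit Q = (2, 7):
  1P = (10, 10)
  2P = (0, 9)
  3P = (2, 4)
  4P = (3, 9)
  5P = (7, 3)
  6P = (8, 2)
  7P = (9, 5)
  8P = (6, 10)
  9P = (6, 1)
  10P = (9, 6)
  11P = (8, 9)
  12P = (7, 8)
  13P = (3, 2)
  14P = (2, 7)
Match found at i = 14.

k = 14


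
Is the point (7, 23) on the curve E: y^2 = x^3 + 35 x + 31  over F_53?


Check whether y^2 = x^3 + 35 x + 31 (mod 53) for (x, y) = (7, 23).
LHS: y^2 = 23^2 mod 53 = 52
RHS: x^3 + 35 x + 31 = 7^3 + 35*7 + 31 mod 53 = 36
LHS != RHS

No, not on the curve


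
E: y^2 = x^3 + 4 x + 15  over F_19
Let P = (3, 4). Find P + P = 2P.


Doubling: s = (3 x1^2 + a) / (2 y1)
s = (3*3^2 + 4) / (2*4) mod 19 = 11
x3 = s^2 - 2 x1 mod 19 = 11^2 - 2*3 = 1
y3 = s (x1 - x3) - y1 mod 19 = 11 * (3 - 1) - 4 = 18

2P = (1, 18)


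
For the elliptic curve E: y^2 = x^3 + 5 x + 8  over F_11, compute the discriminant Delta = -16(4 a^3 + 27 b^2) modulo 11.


4 a^3 + 27 b^2 = 4*5^3 + 27*8^2 = 500 + 1728 = 2228
Delta = -16 * (2228) = -35648
Delta mod 11 = 3

Delta = 3 (mod 11)


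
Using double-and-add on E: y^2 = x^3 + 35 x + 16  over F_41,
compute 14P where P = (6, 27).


k = 14 = 1110_2 (binary, LSB first: 0111)
Double-and-add from P = (6, 27):
  bit 0 = 0: acc unchanged = O
  bit 1 = 1: acc = O + (27, 29) = (27, 29)
  bit 2 = 1: acc = (27, 29) + (19, 23) = (34, 17)
  bit 3 = 1: acc = (34, 17) + (39, 15) = (19, 18)

14P = (19, 18)


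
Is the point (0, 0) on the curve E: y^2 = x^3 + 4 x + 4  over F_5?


Check whether y^2 = x^3 + 4 x + 4 (mod 5) for (x, y) = (0, 0).
LHS: y^2 = 0^2 mod 5 = 0
RHS: x^3 + 4 x + 4 = 0^3 + 4*0 + 4 mod 5 = 4
LHS != RHS

No, not on the curve


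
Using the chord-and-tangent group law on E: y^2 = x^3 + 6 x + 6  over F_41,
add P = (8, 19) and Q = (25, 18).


P != Q, so use the chord formula.
s = (y2 - y1) / (x2 - x1) = (40) / (17) mod 41 = 12
x3 = s^2 - x1 - x2 mod 41 = 12^2 - 8 - 25 = 29
y3 = s (x1 - x3) - y1 mod 41 = 12 * (8 - 29) - 19 = 16

P + Q = (29, 16)


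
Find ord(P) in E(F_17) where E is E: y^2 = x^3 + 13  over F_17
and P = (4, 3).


Compute successive multiples of P until we hit O:
  1P = (4, 3)
  2P = (5, 6)
  3P = (0, 9)
  4P = (11, 16)
  5P = (11, 1)
  6P = (0, 8)
  7P = (5, 11)
  8P = (4, 14)
  ... (continuing to 9P)
  9P = O

ord(P) = 9


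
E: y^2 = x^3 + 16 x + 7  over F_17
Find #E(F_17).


For each x in F_17, count y with y^2 = x^3 + 16 x + 7 mod 17:
  x = 2: RHS = 13, y in [8, 9]  -> 2 point(s)
  x = 4: RHS = 16, y in [4, 13]  -> 2 point(s)
  x = 5: RHS = 8, y in [5, 12]  -> 2 point(s)
  x = 6: RHS = 13, y in [8, 9]  -> 2 point(s)
  x = 8: RHS = 1, y in [1, 16]  -> 2 point(s)
  x = 9: RHS = 13, y in [8, 9]  -> 2 point(s)
  x = 11: RHS = 1, y in [1, 16]  -> 2 point(s)
  x = 13: RHS = 15, y in [7, 10]  -> 2 point(s)
  x = 14: RHS = 0, y in [0]  -> 1 point(s)
  x = 15: RHS = 1, y in [1, 16]  -> 2 point(s)
Affine points: 19. Add the point at infinity: total = 20.

#E(F_17) = 20


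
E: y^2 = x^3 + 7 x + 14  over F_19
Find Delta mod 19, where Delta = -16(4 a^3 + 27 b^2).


4 a^3 + 27 b^2 = 4*7^3 + 27*14^2 = 1372 + 5292 = 6664
Delta = -16 * (6664) = -106624
Delta mod 19 = 4

Delta = 4 (mod 19)


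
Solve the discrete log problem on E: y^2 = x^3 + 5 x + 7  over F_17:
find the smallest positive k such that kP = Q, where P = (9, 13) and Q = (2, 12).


Enumerate multiples of P until we hit Q = (2, 12):
  1P = (9, 13)
  2P = (8, 7)
  3P = (2, 12)
Match found at i = 3.

k = 3


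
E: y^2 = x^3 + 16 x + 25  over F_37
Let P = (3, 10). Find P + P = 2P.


Doubling: s = (3 x1^2 + a) / (2 y1)
s = (3*3^2 + 16) / (2*10) mod 37 = 4
x3 = s^2 - 2 x1 mod 37 = 4^2 - 2*3 = 10
y3 = s (x1 - x3) - y1 mod 37 = 4 * (3 - 10) - 10 = 36

2P = (10, 36)


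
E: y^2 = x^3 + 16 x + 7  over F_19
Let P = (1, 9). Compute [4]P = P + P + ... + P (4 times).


k = 4 = 100_2 (binary, LSB first: 001)
Double-and-add from P = (1, 9):
  bit 0 = 0: acc unchanged = O
  bit 1 = 0: acc unchanged = O
  bit 2 = 1: acc = O + (9, 5) = (9, 5)

4P = (9, 5)


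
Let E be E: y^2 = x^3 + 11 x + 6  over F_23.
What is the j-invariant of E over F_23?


Delta = -16(4 a^3 + 27 b^2) mod 23 = 4
-1728 * (4 a)^3 = -1728 * (4*11)^3 mod 23 = 1
j = 1 * 4^(-1) mod 23 = 6

j = 6 (mod 23)


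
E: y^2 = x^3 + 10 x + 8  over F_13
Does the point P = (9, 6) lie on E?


Check whether y^2 = x^3 + 10 x + 8 (mod 13) for (x, y) = (9, 6).
LHS: y^2 = 6^2 mod 13 = 10
RHS: x^3 + 10 x + 8 = 9^3 + 10*9 + 8 mod 13 = 8
LHS != RHS

No, not on the curve


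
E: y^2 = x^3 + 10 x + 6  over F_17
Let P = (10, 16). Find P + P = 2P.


Doubling: s = (3 x1^2 + a) / (2 y1)
s = (3*10^2 + 10) / (2*16) mod 17 = 15
x3 = s^2 - 2 x1 mod 17 = 15^2 - 2*10 = 1
y3 = s (x1 - x3) - y1 mod 17 = 15 * (10 - 1) - 16 = 0

2P = (1, 0)


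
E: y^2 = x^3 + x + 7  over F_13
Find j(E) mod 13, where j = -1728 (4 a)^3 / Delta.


Delta = -16(4 a^3 + 27 b^2) mod 13 = 10
-1728 * (4 a)^3 = -1728 * (4*1)^3 mod 13 = 12
j = 12 * 10^(-1) mod 13 = 9

j = 9 (mod 13)


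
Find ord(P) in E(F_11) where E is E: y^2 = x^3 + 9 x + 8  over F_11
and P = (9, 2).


Compute successive multiples of P until we hit O:
  1P = (9, 2)
  2P = (2, 10)
  3P = (4, 8)
  4P = (10, 8)
  5P = (6, 5)
  6P = (8, 8)
  7P = (8, 3)
  8P = (6, 6)
  ... (continuing to 13P)
  13P = O

ord(P) = 13


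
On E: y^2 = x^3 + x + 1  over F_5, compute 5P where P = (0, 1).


k = 5 = 101_2 (binary, LSB first: 101)
Double-and-add from P = (0, 1):
  bit 0 = 1: acc = O + (0, 1) = (0, 1)
  bit 1 = 0: acc unchanged = (0, 1)
  bit 2 = 1: acc = (0, 1) + (3, 4) = (3, 1)

5P = (3, 1)


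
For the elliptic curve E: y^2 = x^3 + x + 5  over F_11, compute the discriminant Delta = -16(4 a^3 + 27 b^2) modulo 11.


4 a^3 + 27 b^2 = 4*1^3 + 27*5^2 = 4 + 675 = 679
Delta = -16 * (679) = -10864
Delta mod 11 = 4

Delta = 4 (mod 11)


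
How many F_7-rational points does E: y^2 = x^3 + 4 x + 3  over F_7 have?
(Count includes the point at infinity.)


For each x in F_7, count y with y^2 = x^3 + 4 x + 3 mod 7:
  x = 1: RHS = 1, y in [1, 6]  -> 2 point(s)
  x = 3: RHS = 0, y in [0]  -> 1 point(s)
  x = 5: RHS = 1, y in [1, 6]  -> 2 point(s)
Affine points: 5. Add the point at infinity: total = 6.

#E(F_7) = 6


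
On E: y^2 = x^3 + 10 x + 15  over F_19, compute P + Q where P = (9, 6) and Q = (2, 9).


P != Q, so use the chord formula.
s = (y2 - y1) / (x2 - x1) = (3) / (12) mod 19 = 5
x3 = s^2 - x1 - x2 mod 19 = 5^2 - 9 - 2 = 14
y3 = s (x1 - x3) - y1 mod 19 = 5 * (9 - 14) - 6 = 7

P + Q = (14, 7)


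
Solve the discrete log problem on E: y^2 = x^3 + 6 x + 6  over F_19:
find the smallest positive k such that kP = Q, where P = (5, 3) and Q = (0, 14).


Enumerate multiples of P until we hit Q = (0, 14):
  1P = (5, 3)
  2P = (6, 12)
  3P = (13, 1)
  4P = (7, 7)
  5P = (11, 4)
  6P = (12, 18)
  7P = (0, 5)
  8P = (2, 11)
  9P = (17, 10)
  10P = (17, 9)
  11P = (2, 8)
  12P = (0, 14)
Match found at i = 12.

k = 12


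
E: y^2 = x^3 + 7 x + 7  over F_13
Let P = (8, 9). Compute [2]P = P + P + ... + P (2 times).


k = 2 = 10_2 (binary, LSB first: 01)
Double-and-add from P = (8, 9):
  bit 0 = 0: acc unchanged = O
  bit 1 = 1: acc = O + (7, 10) = (7, 10)

2P = (7, 10)


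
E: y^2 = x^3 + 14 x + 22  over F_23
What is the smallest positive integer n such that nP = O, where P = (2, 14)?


Compute successive multiples of P until we hit O:
  1P = (2, 14)
  2P = (12, 3)
  3P = (4, 2)
  4P = (7, 16)
  5P = (16, 8)
  6P = (8, 5)
  7P = (21, 3)
  8P = (9, 7)
  ... (continuing to 26P)
  26P = O

ord(P) = 26


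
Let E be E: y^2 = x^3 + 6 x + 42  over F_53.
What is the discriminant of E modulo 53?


4 a^3 + 27 b^2 = 4*6^3 + 27*42^2 = 864 + 47628 = 48492
Delta = -16 * (48492) = -775872
Delta mod 53 = 48

Delta = 48 (mod 53)


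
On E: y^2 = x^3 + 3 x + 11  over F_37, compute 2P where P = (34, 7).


Doubling: s = (3 x1^2 + a) / (2 y1)
s = (3*34^2 + 3) / (2*7) mod 37 = 18
x3 = s^2 - 2 x1 mod 37 = 18^2 - 2*34 = 34
y3 = s (x1 - x3) - y1 mod 37 = 18 * (34 - 34) - 7 = 30

2P = (34, 30)


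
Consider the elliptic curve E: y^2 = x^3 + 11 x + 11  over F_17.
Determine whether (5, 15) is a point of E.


Check whether y^2 = x^3 + 11 x + 11 (mod 17) for (x, y) = (5, 15).
LHS: y^2 = 15^2 mod 17 = 4
RHS: x^3 + 11 x + 11 = 5^3 + 11*5 + 11 mod 17 = 4
LHS = RHS

Yes, on the curve


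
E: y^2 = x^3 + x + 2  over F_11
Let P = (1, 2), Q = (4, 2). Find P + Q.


P != Q, so use the chord formula.
s = (y2 - y1) / (x2 - x1) = (0) / (3) mod 11 = 0
x3 = s^2 - x1 - x2 mod 11 = 0^2 - 1 - 4 = 6
y3 = s (x1 - x3) - y1 mod 11 = 0 * (1 - 6) - 2 = 9

P + Q = (6, 9)


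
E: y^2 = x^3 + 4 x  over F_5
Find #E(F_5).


For each x in F_5, count y with y^2 = x^3 + 4 x + 0 mod 5:
  x = 0: RHS = 0, y in [0]  -> 1 point(s)
  x = 1: RHS = 0, y in [0]  -> 1 point(s)
  x = 2: RHS = 1, y in [1, 4]  -> 2 point(s)
  x = 3: RHS = 4, y in [2, 3]  -> 2 point(s)
  x = 4: RHS = 0, y in [0]  -> 1 point(s)
Affine points: 7. Add the point at infinity: total = 8.

#E(F_5) = 8


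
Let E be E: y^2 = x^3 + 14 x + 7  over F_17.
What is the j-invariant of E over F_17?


Delta = -16(4 a^3 + 27 b^2) mod 17 = 8
-1728 * (4 a)^3 = -1728 * (4*14)^3 mod 17 = 2
j = 2 * 8^(-1) mod 17 = 13

j = 13 (mod 17)


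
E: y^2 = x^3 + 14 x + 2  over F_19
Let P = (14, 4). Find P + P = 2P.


Doubling: s = (3 x1^2 + a) / (2 y1)
s = (3*14^2 + 14) / (2*4) mod 19 = 4
x3 = s^2 - 2 x1 mod 19 = 4^2 - 2*14 = 7
y3 = s (x1 - x3) - y1 mod 19 = 4 * (14 - 7) - 4 = 5

2P = (7, 5)


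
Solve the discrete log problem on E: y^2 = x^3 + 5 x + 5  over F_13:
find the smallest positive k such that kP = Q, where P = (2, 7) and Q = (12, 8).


Enumerate multiples of P until we hit Q = (12, 8):
  1P = (2, 7)
  2P = (12, 5)
  3P = (11, 0)
  4P = (12, 8)
Match found at i = 4.

k = 4


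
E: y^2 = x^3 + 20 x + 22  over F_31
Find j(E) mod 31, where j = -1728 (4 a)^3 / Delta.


Delta = -16(4 a^3 + 27 b^2) mod 31 = 3
-1728 * (4 a)^3 = -1728 * (4*20)^3 mod 31 = 1
j = 1 * 3^(-1) mod 31 = 21

j = 21 (mod 31)


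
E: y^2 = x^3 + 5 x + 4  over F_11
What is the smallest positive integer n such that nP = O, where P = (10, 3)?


Compute successive multiples of P until we hit O:
  1P = (10, 3)
  2P = (5, 0)
  3P = (10, 8)
  4P = O

ord(P) = 4


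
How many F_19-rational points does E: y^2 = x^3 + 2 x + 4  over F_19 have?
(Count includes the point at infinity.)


For each x in F_19, count y with y^2 = x^3 + 2 x + 4 mod 19:
  x = 0: RHS = 4, y in [2, 17]  -> 2 point(s)
  x = 1: RHS = 7, y in [8, 11]  -> 2 point(s)
  x = 2: RHS = 16, y in [4, 15]  -> 2 point(s)
  x = 4: RHS = 0, y in [0]  -> 1 point(s)
  x = 5: RHS = 6, y in [5, 14]  -> 2 point(s)
  x = 6: RHS = 4, y in [2, 17]  -> 2 point(s)
  x = 7: RHS = 0, y in [0]  -> 1 point(s)
  x = 8: RHS = 0, y in [0]  -> 1 point(s)
  x = 10: RHS = 17, y in [6, 13]  -> 2 point(s)
  x = 13: RHS = 4, y in [2, 17]  -> 2 point(s)
  x = 16: RHS = 9, y in [3, 16]  -> 2 point(s)
  x = 17: RHS = 11, y in [7, 12]  -> 2 point(s)
  x = 18: RHS = 1, y in [1, 18]  -> 2 point(s)
Affine points: 23. Add the point at infinity: total = 24.

#E(F_19) = 24


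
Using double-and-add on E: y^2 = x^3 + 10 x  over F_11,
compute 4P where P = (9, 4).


k = 4 = 100_2 (binary, LSB first: 001)
Double-and-add from P = (9, 4):
  bit 0 = 0: acc unchanged = O
  bit 1 = 0: acc unchanged = O
  bit 2 = 1: acc = O + (4, 4) = (4, 4)

4P = (4, 4)


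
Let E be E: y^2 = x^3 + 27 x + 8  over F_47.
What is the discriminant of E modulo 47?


4 a^3 + 27 b^2 = 4*27^3 + 27*8^2 = 78732 + 1728 = 80460
Delta = -16 * (80460) = -1287360
Delta mod 47 = 17

Delta = 17 (mod 47)


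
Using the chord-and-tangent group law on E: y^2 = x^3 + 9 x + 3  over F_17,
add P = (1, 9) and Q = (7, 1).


P != Q, so use the chord formula.
s = (y2 - y1) / (x2 - x1) = (9) / (6) mod 17 = 10
x3 = s^2 - x1 - x2 mod 17 = 10^2 - 1 - 7 = 7
y3 = s (x1 - x3) - y1 mod 17 = 10 * (1 - 7) - 9 = 16

P + Q = (7, 16)


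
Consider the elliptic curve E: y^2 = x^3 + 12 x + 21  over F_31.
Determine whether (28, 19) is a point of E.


Check whether y^2 = x^3 + 12 x + 21 (mod 31) for (x, y) = (28, 19).
LHS: y^2 = 19^2 mod 31 = 20
RHS: x^3 + 12 x + 21 = 28^3 + 12*28 + 21 mod 31 = 20
LHS = RHS

Yes, on the curve


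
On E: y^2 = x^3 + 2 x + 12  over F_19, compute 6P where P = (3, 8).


k = 6 = 110_2 (binary, LSB first: 011)
Double-and-add from P = (3, 8):
  bit 0 = 0: acc unchanged = O
  bit 1 = 1: acc = O + (3, 11) = (3, 11)
  bit 2 = 1: acc = (3, 11) + (3, 8) = O

6P = O


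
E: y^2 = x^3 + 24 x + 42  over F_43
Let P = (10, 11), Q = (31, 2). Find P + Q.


P != Q, so use the chord formula.
s = (y2 - y1) / (x2 - x1) = (34) / (21) mod 43 = 18
x3 = s^2 - x1 - x2 mod 43 = 18^2 - 10 - 31 = 25
y3 = s (x1 - x3) - y1 mod 43 = 18 * (10 - 25) - 11 = 20

P + Q = (25, 20)


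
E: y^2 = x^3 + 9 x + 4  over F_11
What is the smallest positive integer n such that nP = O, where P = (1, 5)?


Compute successive multiples of P until we hit O:
  1P = (1, 5)
  2P = (10, 4)
  3P = (3, 5)
  4P = (7, 6)
  5P = (7, 5)
  6P = (3, 6)
  7P = (10, 7)
  8P = (1, 6)
  ... (continuing to 9P)
  9P = O

ord(P) = 9


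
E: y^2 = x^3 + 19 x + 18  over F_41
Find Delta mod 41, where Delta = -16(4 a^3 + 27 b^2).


4 a^3 + 27 b^2 = 4*19^3 + 27*18^2 = 27436 + 8748 = 36184
Delta = -16 * (36184) = -578944
Delta mod 41 = 17

Delta = 17 (mod 41)


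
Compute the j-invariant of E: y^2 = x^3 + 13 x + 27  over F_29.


Delta = -16(4 a^3 + 27 b^2) mod 29 = 25
-1728 * (4 a)^3 = -1728 * (4*13)^3 mod 29 = 18
j = 18 * 25^(-1) mod 29 = 10

j = 10 (mod 29)


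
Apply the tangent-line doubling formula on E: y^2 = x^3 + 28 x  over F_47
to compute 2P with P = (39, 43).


Doubling: s = (3 x1^2 + a) / (2 y1)
s = (3*39^2 + 28) / (2*43) mod 47 = 43
x3 = s^2 - 2 x1 mod 47 = 43^2 - 2*39 = 32
y3 = s (x1 - x3) - y1 mod 47 = 43 * (39 - 32) - 43 = 23

2P = (32, 23)


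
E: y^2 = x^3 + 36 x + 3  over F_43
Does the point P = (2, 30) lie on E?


Check whether y^2 = x^3 + 36 x + 3 (mod 43) for (x, y) = (2, 30).
LHS: y^2 = 30^2 mod 43 = 40
RHS: x^3 + 36 x + 3 = 2^3 + 36*2 + 3 mod 43 = 40
LHS = RHS

Yes, on the curve


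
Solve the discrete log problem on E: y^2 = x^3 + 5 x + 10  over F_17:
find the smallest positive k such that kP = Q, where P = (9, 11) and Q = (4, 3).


Enumerate multiples of P until we hit Q = (4, 3):
  1P = (9, 11)
  2P = (3, 1)
  3P = (4, 3)
Match found at i = 3.

k = 3


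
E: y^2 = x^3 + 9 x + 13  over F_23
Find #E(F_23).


For each x in F_23, count y with y^2 = x^3 + 9 x + 13 mod 23:
  x = 0: RHS = 13, y in [6, 17]  -> 2 point(s)
  x = 1: RHS = 0, y in [0]  -> 1 point(s)
  x = 2: RHS = 16, y in [4, 19]  -> 2 point(s)
  x = 9: RHS = 18, y in [8, 15]  -> 2 point(s)
  x = 12: RHS = 9, y in [3, 20]  -> 2 point(s)
  x = 13: RHS = 4, y in [2, 21]  -> 2 point(s)
  x = 14: RHS = 8, y in [10, 13]  -> 2 point(s)
  x = 15: RHS = 4, y in [2, 21]  -> 2 point(s)
  x = 18: RHS = 4, y in [2, 21]  -> 2 point(s)
  x = 22: RHS = 3, y in [7, 16]  -> 2 point(s)
Affine points: 19. Add the point at infinity: total = 20.

#E(F_23) = 20


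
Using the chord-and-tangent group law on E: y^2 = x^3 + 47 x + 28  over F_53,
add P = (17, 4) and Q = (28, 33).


P != Q, so use the chord formula.
s = (y2 - y1) / (x2 - x1) = (29) / (11) mod 53 = 46
x3 = s^2 - x1 - x2 mod 53 = 46^2 - 17 - 28 = 4
y3 = s (x1 - x3) - y1 mod 53 = 46 * (17 - 4) - 4 = 11

P + Q = (4, 11)


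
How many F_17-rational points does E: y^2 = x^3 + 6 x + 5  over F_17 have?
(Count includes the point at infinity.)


For each x in F_17, count y with y^2 = x^3 + 6 x + 5 mod 17:
  x = 2: RHS = 8, y in [5, 12]  -> 2 point(s)
  x = 3: RHS = 16, y in [4, 13]  -> 2 point(s)
  x = 4: RHS = 8, y in [5, 12]  -> 2 point(s)
  x = 6: RHS = 2, y in [6, 11]  -> 2 point(s)
  x = 7: RHS = 16, y in [4, 13]  -> 2 point(s)
  x = 8: RHS = 4, y in [2, 15]  -> 2 point(s)
  x = 11: RHS = 8, y in [5, 12]  -> 2 point(s)
  x = 13: RHS = 2, y in [6, 11]  -> 2 point(s)
  x = 15: RHS = 2, y in [6, 11]  -> 2 point(s)
  x = 16: RHS = 15, y in [7, 10]  -> 2 point(s)
Affine points: 20. Add the point at infinity: total = 21.

#E(F_17) = 21


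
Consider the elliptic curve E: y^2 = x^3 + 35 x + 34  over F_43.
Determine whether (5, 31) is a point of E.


Check whether y^2 = x^3 + 35 x + 34 (mod 43) for (x, y) = (5, 31).
LHS: y^2 = 31^2 mod 43 = 15
RHS: x^3 + 35 x + 34 = 5^3 + 35*5 + 34 mod 43 = 33
LHS != RHS

No, not on the curve


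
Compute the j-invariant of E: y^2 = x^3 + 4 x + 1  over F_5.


Delta = -16(4 a^3 + 27 b^2) mod 5 = 2
-1728 * (4 a)^3 = -1728 * (4*4)^3 mod 5 = 2
j = 2 * 2^(-1) mod 5 = 1

j = 1 (mod 5)


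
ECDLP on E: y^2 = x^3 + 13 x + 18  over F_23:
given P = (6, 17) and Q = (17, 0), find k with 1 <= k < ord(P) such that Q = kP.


Enumerate multiples of P until we hit Q = (17, 0):
  1P = (6, 17)
  2P = (17, 0)
Match found at i = 2.

k = 2


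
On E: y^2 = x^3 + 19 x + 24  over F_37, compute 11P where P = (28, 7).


k = 11 = 1011_2 (binary, LSB first: 1101)
Double-and-add from P = (28, 7):
  bit 0 = 1: acc = O + (28, 7) = (28, 7)
  bit 1 = 1: acc = (28, 7) + (2, 25) = (32, 10)
  bit 2 = 0: acc unchanged = (32, 10)
  bit 3 = 1: acc = (32, 10) + (15, 24) = (36, 2)

11P = (36, 2)


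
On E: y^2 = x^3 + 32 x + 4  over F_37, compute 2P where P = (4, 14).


Doubling: s = (3 x1^2 + a) / (2 y1)
s = (3*4^2 + 32) / (2*14) mod 37 = 24
x3 = s^2 - 2 x1 mod 37 = 24^2 - 2*4 = 13
y3 = s (x1 - x3) - y1 mod 37 = 24 * (4 - 13) - 14 = 29

2P = (13, 29)
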